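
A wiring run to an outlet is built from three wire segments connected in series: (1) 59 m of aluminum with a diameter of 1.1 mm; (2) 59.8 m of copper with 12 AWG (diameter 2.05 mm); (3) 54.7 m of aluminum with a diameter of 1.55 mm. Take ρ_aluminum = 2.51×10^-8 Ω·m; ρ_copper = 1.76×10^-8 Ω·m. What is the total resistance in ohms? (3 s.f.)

2.60 Ω

Seg 1: A = π(d/2)² = π(5.5000e-04 m)² = 9.503e-07 m²
R_1 = (2.51×10^-8)(59)/(9.503e-07) = 1.558 Ω
Seg 2: A = π(2.05/2 mm)² = π(1.0250e-03 m)² = 3.301e-06 m²
R_2 = (1.76×10^-8)(59.8)/(3.301e-06) = 0.3189 Ω
Seg 3: A = π(d/2)² = π(7.7500e-04 m)² = 1.887e-06 m²
R_3 = (2.51×10^-8)(54.7)/(1.887e-06) = 0.7276 Ω
R_total = R_1 + R_2 + R_3 = 2.60 Ω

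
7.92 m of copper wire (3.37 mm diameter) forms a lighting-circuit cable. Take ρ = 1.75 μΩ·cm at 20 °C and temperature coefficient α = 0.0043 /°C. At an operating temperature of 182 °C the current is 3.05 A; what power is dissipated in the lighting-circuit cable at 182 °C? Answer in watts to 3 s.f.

ρ = 1.75 μΩ·cm = 1.75×10^-8 Ω·m
A = π(d/2)² = π(1.6850e-03 m)² = 8.920e-06 m²
R₍20₎ = ρL/A = (1.75×10^-8)(7.92)/(8.920e-06) = 0.01554 Ω
R₍182₎ = R₍20₎(1 + αΔT) = 0.01554 × (1 + 0.0043×162) = 0.02636 Ω
P = I²R = (3.05)² × 0.02636 = 0.245 W

0.245 W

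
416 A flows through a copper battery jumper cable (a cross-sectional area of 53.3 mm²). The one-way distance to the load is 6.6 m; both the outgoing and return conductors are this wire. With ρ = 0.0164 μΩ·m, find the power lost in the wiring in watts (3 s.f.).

ρ = 0.0164 μΩ·m = 1.64×10^-8 Ω·m
A = 53.3 mm² = 5.330e-05 m²
Total conductor length (both ways) L = 2 × 6.6 = 13.2 m
R = ρL/A = (1.64×10^-8)(13.2)/(5.330e-05) = 0.004062 Ω
P = I²R = (416)² × 0.004062 = 703 W

703 W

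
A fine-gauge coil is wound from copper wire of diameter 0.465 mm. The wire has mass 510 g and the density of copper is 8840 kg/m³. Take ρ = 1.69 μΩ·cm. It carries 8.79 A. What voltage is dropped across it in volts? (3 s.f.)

297 V

ρ = 1.69 μΩ·cm = 1.69×10^-8 Ω·m
A = π(d/2)² = π(2.3250e-04 m)² = 1.6982e-07 m²
L = m/(density·A) = 0.51/(8840×1.6982e-07) = 339.7 m
R = ρL/A = (1.69×10^-8)(339.7)/(1.6982e-07) = 33.81 Ω
V = IR = 8.79 × 33.81 = 297 V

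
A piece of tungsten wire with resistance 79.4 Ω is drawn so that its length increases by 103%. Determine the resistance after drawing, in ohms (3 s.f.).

327 Ω

k = 1 + 103/100 = 2.03; volume constant ⇒ A' = A/k, so R' = k²R.
R' = 4.121 × 79.4 = 327 Ω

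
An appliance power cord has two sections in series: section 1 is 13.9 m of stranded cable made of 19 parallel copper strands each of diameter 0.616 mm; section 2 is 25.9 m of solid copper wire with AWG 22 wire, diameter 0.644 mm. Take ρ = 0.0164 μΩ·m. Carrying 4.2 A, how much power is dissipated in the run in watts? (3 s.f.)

ρ = 0.0164 μΩ·m = 1.64×10^-8 Ω·m
Section 1: A_strand = π(3.0800e-04)² = 2.980e-07 m²; R₁ = ρL/(N·A_s) = (1.64×10^-8)(13.9)/(19×2.980e-07) = 0.04026 Ω
Section 2: A = π(0.644/2 mm)² = π(3.2200e-04 m)² = 3.257e-07 m²
R₂ = (1.64×10^-8)(25.9)/(3.257e-07) = 1.304 Ω
R = R₁ + R₂ = 1.344 Ω
P = I²R = (4.2)² × 1.344 = 23.7 W

23.7 W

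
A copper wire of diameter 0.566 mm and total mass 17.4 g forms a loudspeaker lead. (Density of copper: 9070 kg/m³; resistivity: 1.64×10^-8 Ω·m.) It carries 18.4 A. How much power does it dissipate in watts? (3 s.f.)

168 W

A = π(d/2)² = π(2.8300e-04 m)² = 2.5161e-07 m²
L = m/(density·A) = 0.0174/(9070×2.5161e-07) = 7.625 m
R = ρL/A = (1.64×10^-8)(7.625)/(2.5161e-07) = 0.497 Ω
P = I²R = (18.4)² × 0.497 = 168 W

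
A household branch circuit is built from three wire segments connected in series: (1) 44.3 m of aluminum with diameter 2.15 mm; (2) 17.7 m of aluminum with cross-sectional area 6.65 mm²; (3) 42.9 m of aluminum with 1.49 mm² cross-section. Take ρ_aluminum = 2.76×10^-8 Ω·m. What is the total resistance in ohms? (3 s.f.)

Seg 1: A = π(d/2)² = π(1.0750e-03 m)² = 3.631e-06 m²
R_1 = (2.76×10^-8)(44.3)/(3.631e-06) = 0.3368 Ω
Seg 2: A = 6.65 mm² = 6.650e-06 m²
R_2 = (2.76×10^-8)(17.7)/(6.650e-06) = 0.07346 Ω
Seg 3: A = 1.49 mm² = 1.490e-06 m²
R_3 = (2.76×10^-8)(42.9)/(1.490e-06) = 0.7947 Ω
R_total = R_1 + R_2 + R_3 = 1.20 Ω

1.20 Ω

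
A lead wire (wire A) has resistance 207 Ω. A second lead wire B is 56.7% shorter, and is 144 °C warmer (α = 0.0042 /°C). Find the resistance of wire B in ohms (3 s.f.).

144 Ω

R ∝ ρL/d² with ρ ∝ (1+αΔT), so R_B/R_A = (1 − 56.7/100) × (1 + 0.0042×144)
= 0.433 × 1.605 = 0.6949
R_B = 0.6949 × 207 = 144 Ω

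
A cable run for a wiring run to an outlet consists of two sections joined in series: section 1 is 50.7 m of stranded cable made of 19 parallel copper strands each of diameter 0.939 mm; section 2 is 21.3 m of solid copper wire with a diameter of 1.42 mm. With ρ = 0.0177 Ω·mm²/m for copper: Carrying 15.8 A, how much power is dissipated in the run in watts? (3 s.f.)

ρ = 0.0177 Ω·mm²/m = 1.77×10^-8 Ω·m
Section 1: A_strand = π(4.6950e-04)² = 6.925e-07 m²; R₁ = ρL/(N·A_s) = (1.77×10^-8)(50.7)/(19×6.925e-07) = 0.0682 Ω
Section 2: A = π(d/2)² = π(7.1000e-04 m)² = 1.584e-06 m²
R₂ = (1.77×10^-8)(21.3)/(1.584e-06) = 0.2381 Ω
R = R₁ + R₂ = 0.3063 Ω
P = I²R = (15.8)² × 0.3063 = 76.5 W

76.5 W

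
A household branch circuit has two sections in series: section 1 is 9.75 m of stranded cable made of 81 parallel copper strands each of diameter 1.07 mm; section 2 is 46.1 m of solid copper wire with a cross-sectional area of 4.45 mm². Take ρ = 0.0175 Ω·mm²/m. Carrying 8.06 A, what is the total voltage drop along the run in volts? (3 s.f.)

ρ = 0.0175 Ω·mm²/m = 1.75×10^-8 Ω·m
Section 1: A_strand = π(5.3500e-04)² = 8.992e-07 m²; R₁ = ρL/(N·A_s) = (1.75×10^-8)(9.75)/(81×8.992e-07) = 0.002343 Ω
Section 2: A = 4.45 mm² = 4.450e-06 m²
R₂ = (1.75×10^-8)(46.1)/(4.450e-06) = 0.1813 Ω
R = R₁ + R₂ = 0.1836 Ω
V = IR = 8.06 × 0.1836 = 1.48 V

1.48 V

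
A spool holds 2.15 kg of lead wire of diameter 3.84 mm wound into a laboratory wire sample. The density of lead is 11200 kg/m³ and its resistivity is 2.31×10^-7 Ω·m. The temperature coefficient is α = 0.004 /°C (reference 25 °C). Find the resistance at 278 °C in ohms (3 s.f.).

A = π(d/2)² = π(1.9200e-03 m)² = 1.1581e-05 m²
L = m/(density·A) = 2.15/(11200×1.1581e-05) = 16.58 m
R = ρL/A = (2.31×10^-7)(16.58)/(1.1581e-05) = 0.3306 Ω
R(278 °C) = 0.3306 × (1 + 0.004×253) = 0.665 Ω

0.665 Ω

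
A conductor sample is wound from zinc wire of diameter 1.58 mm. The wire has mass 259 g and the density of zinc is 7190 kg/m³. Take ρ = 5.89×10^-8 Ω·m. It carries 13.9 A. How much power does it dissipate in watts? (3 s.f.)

A = π(d/2)² = π(7.9000e-04 m)² = 1.9607e-06 m²
L = m/(density·A) = 0.259/(7190×1.9607e-06) = 18.37 m
R = ρL/A = (5.89×10^-8)(18.37)/(1.9607e-06) = 0.5519 Ω
P = I²R = (13.9)² × 0.5519 = 107 W

107 W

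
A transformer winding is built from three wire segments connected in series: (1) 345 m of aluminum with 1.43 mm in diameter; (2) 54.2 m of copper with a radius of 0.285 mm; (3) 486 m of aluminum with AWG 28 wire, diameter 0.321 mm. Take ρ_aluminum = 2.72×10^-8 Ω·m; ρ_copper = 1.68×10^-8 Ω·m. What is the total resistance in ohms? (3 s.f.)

173 Ω

Seg 1: A = π(d/2)² = π(7.1500e-04 m)² = 1.606e-06 m²
R_1 = (2.72×10^-8)(345)/(1.606e-06) = 5.843 Ω
Seg 2: A = πr² = π(2.8500e-04 m)² = 2.552e-07 m²
R_2 = (1.68×10^-8)(54.2)/(2.552e-07) = 3.568 Ω
Seg 3: A = π(0.321/2 mm)² = π(1.6050e-04 m)² = 8.093e-08 m²
R_3 = (2.72×10^-8)(486)/(8.093e-08) = 163.3 Ω
R_total = R_1 + R_2 + R_3 = 173 Ω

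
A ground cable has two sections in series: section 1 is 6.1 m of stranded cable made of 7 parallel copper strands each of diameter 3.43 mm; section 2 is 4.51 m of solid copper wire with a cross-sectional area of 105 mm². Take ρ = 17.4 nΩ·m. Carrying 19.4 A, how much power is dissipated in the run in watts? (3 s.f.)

0.899 W

ρ = 17.4 nΩ·m = 1.74×10^-8 Ω·m
Section 1: A_strand = π(1.7150e-03)² = 9.240e-06 m²; R₁ = ρL/(N·A_s) = (1.74×10^-8)(6.1)/(7×9.240e-06) = 0.001641 Ω
Section 2: A = 105 mm² = 1.050e-04 m²
R₂ = (1.74×10^-8)(4.51)/(1.050e-04) = 7.474×10^-4 Ω
R = R₁ + R₂ = 0.002388 Ω
P = I²R = (19.4)² × 0.002388 = 0.899 W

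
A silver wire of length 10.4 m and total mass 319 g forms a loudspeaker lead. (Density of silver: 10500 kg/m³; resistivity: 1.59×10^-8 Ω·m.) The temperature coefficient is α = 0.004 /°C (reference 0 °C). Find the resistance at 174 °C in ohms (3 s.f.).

A = m/(density·L) = 0.319/(10500×10.4) = 2.9212e-06 m²
R = ρL/A = (1.59×10^-8)(10.4)/(2.9212e-06) = 0.05661 Ω
R(174 °C) = 0.05661 × (1 + 0.004×174) = 0.0960 Ω

0.0960 Ω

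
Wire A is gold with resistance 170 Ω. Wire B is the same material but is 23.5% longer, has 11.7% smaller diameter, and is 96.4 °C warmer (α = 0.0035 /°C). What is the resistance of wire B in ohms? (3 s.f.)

360 Ω

R ∝ ρL/d² with ρ ∝ (1+αΔT), so R_B/R_A = (1 + 23.5/100) × (1 − 11.7/100)⁻² × (1 + 0.0035×96.4)
= 1.235 × 1.283 × 1.337 = 2.118
R_B = 2.118 × 170 = 360 Ω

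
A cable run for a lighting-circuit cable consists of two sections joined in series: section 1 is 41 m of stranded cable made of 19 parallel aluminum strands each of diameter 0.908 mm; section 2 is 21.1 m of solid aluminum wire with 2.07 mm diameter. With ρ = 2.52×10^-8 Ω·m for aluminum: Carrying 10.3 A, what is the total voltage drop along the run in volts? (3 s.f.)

2.49 V

Section 1: A_strand = π(4.5400e-04)² = 6.475e-07 m²; R₁ = ρL/(N·A_s) = (2.52×10^-8)(41)/(19×6.475e-07) = 0.08398 Ω
Section 2: A = π(d/2)² = π(1.0350e-03 m)² = 3.365e-06 m²
R₂ = (2.52×10^-8)(21.1)/(3.365e-06) = 0.158 Ω
R = R₁ + R₂ = 0.242 Ω
V = IR = 10.3 × 0.242 = 2.49 V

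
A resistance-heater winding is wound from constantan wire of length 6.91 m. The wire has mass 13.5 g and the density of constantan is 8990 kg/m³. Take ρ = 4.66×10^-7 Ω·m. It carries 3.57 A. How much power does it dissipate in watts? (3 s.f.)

189 W

A = m/(density·L) = 0.0135/(8990×6.91) = 2.1732e-07 m²
R = ρL/A = (4.66×10^-7)(6.91)/(2.1732e-07) = 14.82 Ω
P = I²R = (3.57)² × 14.82 = 189 W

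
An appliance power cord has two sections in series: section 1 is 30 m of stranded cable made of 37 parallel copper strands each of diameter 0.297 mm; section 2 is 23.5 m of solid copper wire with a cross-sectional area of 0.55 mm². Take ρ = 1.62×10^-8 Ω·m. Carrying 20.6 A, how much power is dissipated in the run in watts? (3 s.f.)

Section 1: A_strand = π(1.4850e-04)² = 6.928e-08 m²; R₁ = ρL/(N·A_s) = (1.62×10^-8)(30)/(37×6.928e-08) = 0.1896 Ω
Section 2: A = 0.55 mm² = 5.500e-07 m²
R₂ = (1.62×10^-8)(23.5)/(5.500e-07) = 0.6922 Ω
R = R₁ + R₂ = 0.8818 Ω
P = I²R = (20.6)² × 0.8818 = 374 W

374 W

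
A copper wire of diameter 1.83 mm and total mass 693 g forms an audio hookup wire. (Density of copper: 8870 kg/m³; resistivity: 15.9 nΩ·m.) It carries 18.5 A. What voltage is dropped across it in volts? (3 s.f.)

ρ = 15.9 nΩ·m = 1.59×10^-8 Ω·m
A = π(d/2)² = π(9.1500e-04 m)² = 2.6302e-06 m²
L = m/(density·A) = 0.693/(8870×2.6302e-06) = 29.7 m
R = ρL/A = (1.59×10^-8)(29.7)/(2.6302e-06) = 0.1796 Ω
V = IR = 18.5 × 0.1796 = 3.32 V

3.32 V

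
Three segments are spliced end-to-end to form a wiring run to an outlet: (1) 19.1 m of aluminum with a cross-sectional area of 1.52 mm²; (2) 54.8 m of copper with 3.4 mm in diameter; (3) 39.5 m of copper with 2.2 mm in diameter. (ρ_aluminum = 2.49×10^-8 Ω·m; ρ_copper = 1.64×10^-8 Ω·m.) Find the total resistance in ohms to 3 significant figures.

Seg 1: A = 1.52 mm² = 1.520e-06 m²
R_1 = (2.49×10^-8)(19.1)/(1.520e-06) = 0.3129 Ω
Seg 2: A = π(d/2)² = π(1.7000e-03 m)² = 9.079e-06 m²
R_2 = (1.64×10^-8)(54.8)/(9.079e-06) = 0.09899 Ω
Seg 3: A = π(d/2)² = π(1.1000e-03 m)² = 3.801e-06 m²
R_3 = (1.64×10^-8)(39.5)/(3.801e-06) = 0.1704 Ω
R_total = R_1 + R_2 + R_3 = 0.582 Ω

0.582 Ω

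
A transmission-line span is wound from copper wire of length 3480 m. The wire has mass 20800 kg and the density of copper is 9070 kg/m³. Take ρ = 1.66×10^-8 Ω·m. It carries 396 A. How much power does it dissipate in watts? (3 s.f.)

A = m/(density·L) = 20800/(9070×3480) = 6.5899e-04 m²
R = ρL/A = (1.66×10^-8)(3480)/(6.5899e-04) = 0.08766 Ω
P = I²R = (396)² × 0.08766 = 13700 W

13700 W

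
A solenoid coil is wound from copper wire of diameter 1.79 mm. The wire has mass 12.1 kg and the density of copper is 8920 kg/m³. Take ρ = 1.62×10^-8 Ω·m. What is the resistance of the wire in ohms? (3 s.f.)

A = π(d/2)² = π(8.9500e-04 m)² = 2.5165e-06 m²
L = m/(density·A) = 12.1/(8920×2.5165e-06) = 539 m
R = ρL/A = (1.62×10^-8)(539)/(2.5165e-06) = 3.47 Ω

3.47 Ω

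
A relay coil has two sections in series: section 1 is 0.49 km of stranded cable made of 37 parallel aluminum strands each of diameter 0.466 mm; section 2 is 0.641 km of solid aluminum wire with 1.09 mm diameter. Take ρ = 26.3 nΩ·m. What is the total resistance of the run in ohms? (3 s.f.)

ρ = 26.3 nΩ·m = 2.63×10^-8 Ω·m
Section 1: A_strand = π(2.3300e-04)² = 1.706e-07 m²; R₁ = ρL/(N·A_s) = (2.63×10^-8)(490)/(37×1.706e-07) = 2.042 Ω
Section 2: A = π(d/2)² = π(5.4500e-04 m)² = 9.331e-07 m²
R₂ = (2.63×10^-8)(641)/(9.331e-07) = 18.07 Ω
R = R₁ + R₂ = 20.1 Ω

20.1 Ω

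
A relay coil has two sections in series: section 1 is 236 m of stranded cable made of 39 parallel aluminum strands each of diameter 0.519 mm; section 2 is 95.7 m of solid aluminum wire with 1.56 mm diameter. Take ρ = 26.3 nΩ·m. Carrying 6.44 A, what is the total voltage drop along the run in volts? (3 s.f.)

ρ = 26.3 nΩ·m = 2.63×10^-8 Ω·m
Section 1: A_strand = π(2.5950e-04)² = 2.116e-07 m²; R₁ = ρL/(N·A_s) = (2.63×10^-8)(236)/(39×2.116e-07) = 0.7523 Ω
Section 2: A = π(d/2)² = π(7.8000e-04 m)² = 1.911e-06 m²
R₂ = (2.63×10^-8)(95.7)/(1.911e-06) = 1.317 Ω
R = R₁ + R₂ = 2.069 Ω
V = IR = 6.44 × 2.069 = 13.3 V

13.3 V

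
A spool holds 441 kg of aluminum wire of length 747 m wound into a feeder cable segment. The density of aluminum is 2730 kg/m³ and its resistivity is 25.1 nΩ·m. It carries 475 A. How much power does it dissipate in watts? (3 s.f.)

19600 W

ρ = 25.1 nΩ·m = 2.51×10^-8 Ω·m
A = m/(density·L) = 441/(2730×747) = 2.1625e-04 m²
R = ρL/A = (2.51×10^-8)(747)/(2.1625e-04) = 0.0867 Ω
P = I²R = (475)² × 0.0867 = 19600 W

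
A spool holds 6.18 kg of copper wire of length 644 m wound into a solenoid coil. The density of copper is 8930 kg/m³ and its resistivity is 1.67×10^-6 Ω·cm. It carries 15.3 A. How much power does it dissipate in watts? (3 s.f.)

ρ = 1.67×10^-6 Ω·cm = 1.67×10^-8 Ω·m
A = m/(density·L) = 6.18/(8930×644) = 1.0746e-06 m²
R = ρL/A = (1.67×10^-8)(644)/(1.0746e-06) = 10.01 Ω
P = I²R = (15.3)² × 10.01 = 2340 W

2340 W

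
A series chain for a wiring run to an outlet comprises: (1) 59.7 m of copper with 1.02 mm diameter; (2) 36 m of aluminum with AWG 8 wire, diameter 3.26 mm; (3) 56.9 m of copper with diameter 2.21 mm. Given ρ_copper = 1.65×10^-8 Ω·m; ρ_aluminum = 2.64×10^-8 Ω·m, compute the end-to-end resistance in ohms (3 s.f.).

1.56 Ω

Seg 1: A = π(d/2)² = π(5.1000e-04 m)² = 8.171e-07 m²
R_1 = (1.65×10^-8)(59.7)/(8.171e-07) = 1.206 Ω
Seg 2: A = π(3.26/2 mm)² = π(1.6300e-03 m)² = 8.347e-06 m²
R_2 = (2.64×10^-8)(36)/(8.347e-06) = 0.1139 Ω
Seg 3: A = π(d/2)² = π(1.1050e-03 m)² = 3.836e-06 m²
R_3 = (1.65×10^-8)(56.9)/(3.836e-06) = 0.2447 Ω
R_total = R_1 + R_2 + R_3 = 1.56 Ω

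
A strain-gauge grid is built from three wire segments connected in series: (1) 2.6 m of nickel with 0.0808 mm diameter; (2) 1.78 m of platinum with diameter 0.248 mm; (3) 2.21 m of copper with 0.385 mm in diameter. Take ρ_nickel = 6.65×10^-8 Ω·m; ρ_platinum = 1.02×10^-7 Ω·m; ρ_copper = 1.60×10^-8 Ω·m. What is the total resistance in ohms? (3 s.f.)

37.8 Ω

Seg 1: A = π(d/2)² = π(4.0400e-05 m)² = 5.128e-09 m²
R_1 = (6.65×10^-8)(2.6)/(5.128e-09) = 33.72 Ω
Seg 2: A = π(d/2)² = π(1.2400e-04 m)² = 4.831e-08 m²
R_2 = (1.02×10^-7)(1.78)/(4.831e-08) = 3.759 Ω
Seg 3: A = π(d/2)² = π(1.9250e-04 m)² = 1.164e-07 m²
R_3 = (1.60×10^-8)(2.21)/(1.164e-07) = 0.3037 Ω
R_total = R_1 + R_2 + R_3 = 37.8 Ω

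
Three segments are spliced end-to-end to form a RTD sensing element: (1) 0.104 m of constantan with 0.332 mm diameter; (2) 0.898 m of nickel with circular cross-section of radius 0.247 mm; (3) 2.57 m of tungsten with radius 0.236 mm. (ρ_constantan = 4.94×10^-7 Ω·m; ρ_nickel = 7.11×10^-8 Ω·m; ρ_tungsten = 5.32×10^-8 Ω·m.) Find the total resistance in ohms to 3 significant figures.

Seg 1: A = π(d/2)² = π(1.6600e-04 m)² = 8.657e-08 m²
R_1 = (4.94×10^-7)(0.104)/(8.657e-08) = 0.5935 Ω
Seg 2: A = πr² = π(2.4700e-04 m)² = 1.917e-07 m²
R_2 = (7.11×10^-8)(0.898)/(1.917e-07) = 0.3331 Ω
Seg 3: A = πr² = π(2.3600e-04 m)² = 1.750e-07 m²
R_3 = (5.32×10^-8)(2.57)/(1.750e-07) = 0.7814 Ω
R_total = R_1 + R_2 + R_3 = 1.71 Ω

1.71 Ω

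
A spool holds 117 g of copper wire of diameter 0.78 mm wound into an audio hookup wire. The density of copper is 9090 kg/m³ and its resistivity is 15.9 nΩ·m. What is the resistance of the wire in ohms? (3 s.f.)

0.896 Ω

ρ = 15.9 nΩ·m = 1.59×10^-8 Ω·m
A = π(d/2)² = π(3.9000e-04 m)² = 4.7784e-07 m²
L = m/(density·A) = 0.117/(9090×4.7784e-07) = 26.94 m
R = ρL/A = (1.59×10^-8)(26.94)/(4.7784e-07) = 0.896 Ω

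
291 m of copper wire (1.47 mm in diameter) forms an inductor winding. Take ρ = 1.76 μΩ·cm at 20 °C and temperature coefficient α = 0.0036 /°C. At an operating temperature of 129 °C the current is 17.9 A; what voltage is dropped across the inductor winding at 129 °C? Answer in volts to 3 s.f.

75.2 V

ρ = 1.76 μΩ·cm = 1.76×10^-8 Ω·m
A = π(d/2)² = π(7.3500e-04 m)² = 1.697e-06 m²
R₍20₎ = ρL/A = (1.76×10^-8)(291)/(1.697e-06) = 3.018 Ω
R₍129₎ = R₍20₎(1 + αΔT) = 3.018 × (1 + 0.0036×109) = 4.202 Ω
V = IR = 17.9 × 4.202 = 75.2 V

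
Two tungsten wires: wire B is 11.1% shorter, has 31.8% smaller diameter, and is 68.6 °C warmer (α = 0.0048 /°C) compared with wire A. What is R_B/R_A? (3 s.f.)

2.54

R ∝ ρL/d² with ρ ∝ (1+αΔT), so R_B/R_A = (1 − 11.1/100) × (1 − 31.8/100)⁻² × (1 + 0.0048×68.6)
= 0.889 × 2.15 × 1.329 = 2.54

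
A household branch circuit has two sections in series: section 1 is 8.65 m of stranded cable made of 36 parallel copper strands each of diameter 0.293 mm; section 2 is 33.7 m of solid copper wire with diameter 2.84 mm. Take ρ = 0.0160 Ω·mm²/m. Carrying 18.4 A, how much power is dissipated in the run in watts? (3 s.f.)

48.1 W

ρ = 0.0160 Ω·mm²/m = 1.60×10^-8 Ω·m
Section 1: A_strand = π(1.4650e-04)² = 6.743e-08 m²; R₁ = ρL/(N·A_s) = (1.60×10^-8)(8.65)/(36×6.743e-08) = 0.05702 Ω
Section 2: A = π(d/2)² = π(1.4200e-03 m)² = 6.335e-06 m²
R₂ = (1.60×10^-8)(33.7)/(6.335e-06) = 0.08512 Ω
R = R₁ + R₂ = 0.1421 Ω
P = I²R = (18.4)² × 0.1421 = 48.1 W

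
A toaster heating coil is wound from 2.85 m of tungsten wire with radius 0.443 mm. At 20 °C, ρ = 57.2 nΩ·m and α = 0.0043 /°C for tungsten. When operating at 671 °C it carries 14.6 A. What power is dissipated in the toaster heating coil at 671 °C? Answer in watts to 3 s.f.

214 W

ρ = 57.2 nΩ·m = 5.72×10^-8 Ω·m
A = πr² = π(4.4300e-04 m)² = 6.165e-07 m²
R₍20₎ = ρL/A = (5.72×10^-8)(2.85)/(6.165e-07) = 0.2644 Ω
R₍671₎ = R₍20₎(1 + αΔT) = 0.2644 × (1 + 0.0043×651) = 1.005 Ω
P = I²R = (14.6)² × 1.005 = 214 W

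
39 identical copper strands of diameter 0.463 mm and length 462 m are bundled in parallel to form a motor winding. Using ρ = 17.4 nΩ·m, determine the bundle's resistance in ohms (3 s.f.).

1.22 Ω

ρ = 17.4 nΩ·m = 1.74×10^-8 Ω·m
A_strand = π(2.3150e-04 m)² = 1.684e-07 m²
R_strand = ρL/A = (1.74×10^-8)(462)/(1.684e-07) = 47.75 Ω
R_total = R_strand/N = 47.75/39 = 1.22 Ω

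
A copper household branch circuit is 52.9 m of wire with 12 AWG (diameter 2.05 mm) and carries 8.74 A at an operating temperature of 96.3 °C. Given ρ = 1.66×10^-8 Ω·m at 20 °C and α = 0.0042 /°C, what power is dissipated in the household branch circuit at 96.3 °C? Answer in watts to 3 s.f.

26.8 W

A = π(2.05/2 mm)² = π(1.0250e-03 m)² = 3.301e-06 m²
R₍20₎ = ρL/A = (1.66×10^-8)(52.9)/(3.301e-06) = 0.2661 Ω
R₍96.3₎ = R₍20₎(1 + αΔT) = 0.2661 × (1 + 0.0042×76.3) = 0.3513 Ω
P = I²R = (8.74)² × 0.3513 = 26.8 W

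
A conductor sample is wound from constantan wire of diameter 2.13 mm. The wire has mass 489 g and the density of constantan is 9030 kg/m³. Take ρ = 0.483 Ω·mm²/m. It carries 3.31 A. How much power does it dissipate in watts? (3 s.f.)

22.6 W

ρ = 0.483 Ω·mm²/m = 4.83×10^-7 Ω·m
A = π(d/2)² = π(1.0650e-03 m)² = 3.5633e-06 m²
L = m/(density·A) = 0.489/(9030×3.5633e-06) = 15.2 m
R = ρL/A = (4.83×10^-7)(15.2)/(3.5633e-06) = 2.06 Ω
P = I²R = (3.31)² × 2.06 = 22.6 W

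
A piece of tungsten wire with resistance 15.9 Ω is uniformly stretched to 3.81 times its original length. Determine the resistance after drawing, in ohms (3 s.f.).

231 Ω

Volume constant ⇒ A' = A/k with k = 3.81. R' = ρ(kL)/(A/k) = k²R.
R' = 14.52 × 15.9 = 231 Ω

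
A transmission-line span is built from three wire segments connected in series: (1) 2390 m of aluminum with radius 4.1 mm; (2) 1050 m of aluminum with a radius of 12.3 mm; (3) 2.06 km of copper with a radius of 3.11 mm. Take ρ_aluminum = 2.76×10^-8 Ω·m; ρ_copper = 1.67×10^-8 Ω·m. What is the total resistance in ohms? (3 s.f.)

2.44 Ω

Seg 1: A = πr² = π(4.1000e-03 m)² = 5.281e-05 m²
R_1 = (2.76×10^-8)(2390)/(5.281e-05) = 1.249 Ω
Seg 2: A = πr² = π(1.2300e-02 m)² = 4.753e-04 m²
R_2 = (2.76×10^-8)(1050)/(4.753e-04) = 0.06097 Ω
Seg 3: A = πr² = π(3.1100e-03 m)² = 3.039e-05 m²
R_3 = (1.67×10^-8)(2060)/(3.039e-05) = 1.132 Ω
R_total = R_1 + R_2 + R_3 = 2.44 Ω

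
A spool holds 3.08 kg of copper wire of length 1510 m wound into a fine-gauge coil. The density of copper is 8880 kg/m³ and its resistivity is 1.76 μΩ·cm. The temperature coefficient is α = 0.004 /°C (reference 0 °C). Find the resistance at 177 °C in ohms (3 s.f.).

198 Ω

ρ = 1.76 μΩ·cm = 1.76×10^-8 Ω·m
A = m/(density·L) = 3.08/(8880×1510) = 2.2970e-07 m²
R = ρL/A = (1.76×10^-8)(1510)/(2.2970e-07) = 115.7 Ω
R(177 °C) = 115.7 × (1 + 0.004×177) = 198 Ω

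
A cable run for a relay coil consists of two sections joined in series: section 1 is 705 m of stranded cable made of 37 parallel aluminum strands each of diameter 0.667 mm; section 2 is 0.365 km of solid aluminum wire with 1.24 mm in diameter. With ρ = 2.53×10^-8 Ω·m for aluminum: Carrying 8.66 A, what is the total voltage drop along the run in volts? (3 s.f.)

Section 1: A_strand = π(3.3350e-04)² = 3.494e-07 m²; R₁ = ρL/(N·A_s) = (2.53×10^-8)(705)/(37×3.494e-07) = 1.38 Ω
Section 2: A = π(d/2)² = π(6.2000e-04 m)² = 1.208e-06 m²
R₂ = (2.53×10^-8)(365)/(1.208e-06) = 7.647 Ω
R = R₁ + R₂ = 9.026 Ω
V = IR = 8.66 × 9.026 = 78.2 V

78.2 V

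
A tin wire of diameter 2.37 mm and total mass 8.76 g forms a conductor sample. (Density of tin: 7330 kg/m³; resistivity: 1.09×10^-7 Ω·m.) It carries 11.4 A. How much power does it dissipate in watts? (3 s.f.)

A = π(d/2)² = π(1.1850e-03 m)² = 4.4115e-06 m²
L = m/(density·A) = 0.00876/(7330×4.4115e-06) = 0.2709 m
R = ρL/A = (1.09×10^-7)(0.2709)/(4.4115e-06) = 0.006694 Ω
P = I²R = (11.4)² × 0.006694 = 0.870 W

0.870 W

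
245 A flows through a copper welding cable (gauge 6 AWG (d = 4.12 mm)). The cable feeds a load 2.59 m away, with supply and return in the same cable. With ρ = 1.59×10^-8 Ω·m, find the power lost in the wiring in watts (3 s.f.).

371 W

A = π(4.12/2 mm)² = π(2.0600e-03 m)² = 1.333e-05 m²
Total conductor length (both ways) L = 2 × 2.59 = 5.18 m
R = ρL/A = (1.59×10^-8)(5.18)/(1.333e-05) = 0.006178 Ω
P = I²R = (245)² × 0.006178 = 371 W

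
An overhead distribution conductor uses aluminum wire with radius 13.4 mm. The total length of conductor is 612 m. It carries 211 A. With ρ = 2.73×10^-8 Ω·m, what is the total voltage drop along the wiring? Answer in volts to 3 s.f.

A = πr² = π(1.3400e-02 m)² = 5.641e-04 m²
R = ρL/A = (2.73×10^-8)(612)/(5.641e-04) = 0.02962 Ω
V = IR = 211 × 0.02962 = 6.25 V

6.25 V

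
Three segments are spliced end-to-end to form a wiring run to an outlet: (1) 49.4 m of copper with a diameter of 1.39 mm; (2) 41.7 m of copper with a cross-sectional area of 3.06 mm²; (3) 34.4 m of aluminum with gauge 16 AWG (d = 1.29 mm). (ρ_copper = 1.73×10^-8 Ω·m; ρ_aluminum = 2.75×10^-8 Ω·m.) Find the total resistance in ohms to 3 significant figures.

Seg 1: A = π(d/2)² = π(6.9500e-04 m)² = 1.517e-06 m²
R_1 = (1.73×10^-8)(49.4)/(1.517e-06) = 0.5632 Ω
Seg 2: A = 3.06 mm² = 3.060e-06 m²
R_2 = (1.73×10^-8)(41.7)/(3.060e-06) = 0.2358 Ω
Seg 3: A = π(1.29/2 mm)² = π(6.4500e-04 m)² = 1.307e-06 m²
R_3 = (2.75×10^-8)(34.4)/(1.307e-06) = 0.7238 Ω
R_total = R_1 + R_2 + R_3 = 1.52 Ω

1.52 Ω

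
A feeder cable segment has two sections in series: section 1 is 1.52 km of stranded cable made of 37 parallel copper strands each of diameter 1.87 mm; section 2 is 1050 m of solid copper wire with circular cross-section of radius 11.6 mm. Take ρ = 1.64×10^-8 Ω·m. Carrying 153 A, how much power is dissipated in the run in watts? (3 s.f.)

Section 1: A_strand = π(9.3500e-04)² = 2.746e-06 m²; R₁ = ρL/(N·A_s) = (1.64×10^-8)(1520)/(37×2.746e-06) = 0.2453 Ω
Section 2: A = πr² = π(1.1600e-02 m)² = 4.227e-04 m²
R₂ = (1.64×10^-8)(1050)/(4.227e-04) = 0.04073 Ω
R = R₁ + R₂ = 0.286 Ω
P = I²R = (153)² × 0.286 = 6700 W

6700 W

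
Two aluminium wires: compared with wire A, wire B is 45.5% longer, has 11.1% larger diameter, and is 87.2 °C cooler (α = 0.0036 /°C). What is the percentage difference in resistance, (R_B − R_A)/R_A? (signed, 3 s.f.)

R ∝ ρL/d² with ρ ∝ (1+αΔT), so R_B/R_A = (1 + 45.5/100) × (1 + 11.1/100)⁻² × (1 − 0.0036×87.2)
= 1.455 × 0.8102 × 0.6861 = 0.8087
(R_B − R_A)/R_A = 0.8087 − 1 = -19.1%

-19.1%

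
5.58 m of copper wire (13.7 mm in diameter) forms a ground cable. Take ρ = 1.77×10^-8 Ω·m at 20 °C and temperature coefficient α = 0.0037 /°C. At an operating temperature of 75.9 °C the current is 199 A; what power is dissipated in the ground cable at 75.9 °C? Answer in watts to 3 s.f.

A = π(d/2)² = π(6.8500e-03 m)² = 1.474e-04 m²
R₍20₎ = ρL/A = (1.77×10^-8)(5.58)/(1.474e-04) = 6.700×10^-4 Ω
R₍75.9₎ = R₍20₎(1 + αΔT) = 6.700×10^-4 × (1 + 0.0037×55.9) = 8.086×10^-4 Ω
P = I²R = (199)² × 8.086×10^-4 = 32.0 W

32.0 W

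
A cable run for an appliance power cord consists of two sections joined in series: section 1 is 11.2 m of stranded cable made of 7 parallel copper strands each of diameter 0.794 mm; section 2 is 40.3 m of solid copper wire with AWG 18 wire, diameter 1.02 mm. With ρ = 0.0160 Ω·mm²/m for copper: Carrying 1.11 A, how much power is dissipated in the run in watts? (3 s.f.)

ρ = 0.0160 Ω·mm²/m = 1.60×10^-8 Ω·m
Section 1: A_strand = π(3.9700e-04)² = 4.951e-07 m²; R₁ = ρL/(N·A_s) = (1.60×10^-8)(11.2)/(7×4.951e-07) = 0.0517 Ω
Section 2: A = π(1.02/2 mm)² = π(5.1000e-04 m)² = 8.171e-07 m²
R₂ = (1.60×10^-8)(40.3)/(8.171e-07) = 0.7891 Ω
R = R₁ + R₂ = 0.8408 Ω
P = I²R = (1.11)² × 0.8408 = 1.04 W

1.04 W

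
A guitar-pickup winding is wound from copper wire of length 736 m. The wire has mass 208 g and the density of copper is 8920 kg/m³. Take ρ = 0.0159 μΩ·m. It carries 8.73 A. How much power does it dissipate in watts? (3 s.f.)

ρ = 0.0159 μΩ·m = 1.59×10^-8 Ω·m
A = m/(density·L) = 0.208/(8920×736) = 3.1683e-08 m²
R = ρL/A = (1.59×10^-8)(736)/(3.1683e-08) = 369.4 Ω
P = I²R = (8.73)² × 369.4 = 28200 W

28200 W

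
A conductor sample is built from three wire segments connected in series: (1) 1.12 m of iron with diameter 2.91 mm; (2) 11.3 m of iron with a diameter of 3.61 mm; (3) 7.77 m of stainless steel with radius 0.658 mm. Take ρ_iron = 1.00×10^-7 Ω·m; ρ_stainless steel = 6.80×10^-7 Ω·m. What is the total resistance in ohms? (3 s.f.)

Seg 1: A = π(d/2)² = π(1.4550e-03 m)² = 6.651e-06 m²
R_1 = (1.00×10^-7)(1.12)/(6.651e-06) = 0.01684 Ω
Seg 2: A = π(d/2)² = π(1.8050e-03 m)² = 1.024e-05 m²
R_2 = (1.00×10^-7)(11.3)/(1.024e-05) = 0.1104 Ω
Seg 3: A = πr² = π(6.5800e-04 m)² = 1.360e-06 m²
R_3 = (6.80×10^-7)(7.77)/(1.360e-06) = 3.884 Ω
R_total = R_1 + R_2 + R_3 = 4.01 Ω

4.01 Ω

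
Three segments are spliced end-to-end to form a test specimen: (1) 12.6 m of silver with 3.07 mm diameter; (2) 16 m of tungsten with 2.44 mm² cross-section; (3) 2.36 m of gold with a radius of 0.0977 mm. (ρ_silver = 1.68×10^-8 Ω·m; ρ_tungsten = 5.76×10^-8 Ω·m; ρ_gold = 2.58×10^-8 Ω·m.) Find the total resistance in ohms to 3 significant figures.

Seg 1: A = π(d/2)² = π(1.5350e-03 m)² = 7.402e-06 m²
R_1 = (1.68×10^-8)(12.6)/(7.402e-06) = 0.0286 Ω
Seg 2: A = 2.44 mm² = 2.440e-06 m²
R_2 = (5.76×10^-8)(16)/(2.440e-06) = 0.3777 Ω
Seg 3: A = πr² = π(9.7700e-05 m)² = 2.999e-08 m²
R_3 = (2.58×10^-8)(2.36)/(2.999e-08) = 2.03 Ω
R_total = R_1 + R_2 + R_3 = 2.44 Ω

2.44 Ω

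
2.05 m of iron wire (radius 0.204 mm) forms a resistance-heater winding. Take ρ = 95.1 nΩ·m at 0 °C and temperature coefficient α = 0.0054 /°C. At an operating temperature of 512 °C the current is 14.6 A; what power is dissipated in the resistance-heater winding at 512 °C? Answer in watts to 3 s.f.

1200 W

ρ = 95.1 nΩ·m = 9.51×10^-8 Ω·m
A = πr² = π(2.0400e-04 m)² = 1.307e-07 m²
R₍0₎ = ρL/A = (9.51×10^-8)(2.05)/(1.307e-07) = 1.491 Ω
R₍512₎ = R₍0₎(1 + αΔT) = 1.491 × (1 + 0.0054×512) = 5.614 Ω
P = I²R = (14.6)² × 5.614 = 1200 W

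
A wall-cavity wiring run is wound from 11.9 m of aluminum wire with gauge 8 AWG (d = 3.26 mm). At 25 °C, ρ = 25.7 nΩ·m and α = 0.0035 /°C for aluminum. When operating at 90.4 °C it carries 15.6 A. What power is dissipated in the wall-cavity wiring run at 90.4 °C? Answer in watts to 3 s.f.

11.0 W

ρ = 25.7 nΩ·m = 2.57×10^-8 Ω·m
A = π(3.26/2 mm)² = π(1.6300e-03 m)² = 8.347e-06 m²
R₍25₎ = ρL/A = (2.57×10^-8)(11.9)/(8.347e-06) = 0.03664 Ω
R₍90.4₎ = R₍25₎(1 + αΔT) = 0.03664 × (1 + 0.0035×65.4) = 0.04503 Ω
P = I²R = (15.6)² × 0.04503 = 11.0 W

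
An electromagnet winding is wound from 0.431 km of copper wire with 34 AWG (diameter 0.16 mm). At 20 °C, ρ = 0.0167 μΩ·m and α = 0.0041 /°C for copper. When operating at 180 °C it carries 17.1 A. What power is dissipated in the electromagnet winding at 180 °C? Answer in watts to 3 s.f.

ρ = 0.0167 μΩ·m = 1.67×10^-8 Ω·m
A = π(0.16/2 mm)² = π(8.0000e-05 m)² = 2.011e-08 m²
R₍20₎ = ρL/A = (1.67×10^-8)(431)/(2.011e-08) = 358 Ω
R₍180₎ = R₍20₎(1 + αΔT) = 358 × (1 + 0.0041×160) = 592.8 Ω
P = I²R = (17.1)² × 592.8 = 1.73×10^5 W

1.73×10^5 W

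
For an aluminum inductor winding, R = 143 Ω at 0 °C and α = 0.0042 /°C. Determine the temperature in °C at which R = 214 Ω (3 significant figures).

R = R₀(1 + α(T − T₀)) ⇒ T = T₀ + (R/R₀ − 1)/α
T = 0 + (214/143 − 1)/0.0042 = 0 + (0.4965)/0.0042 = 118 °C

118 °C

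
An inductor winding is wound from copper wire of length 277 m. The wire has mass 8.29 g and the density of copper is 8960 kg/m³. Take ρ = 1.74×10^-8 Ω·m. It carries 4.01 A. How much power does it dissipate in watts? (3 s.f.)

23200 W

A = m/(density·L) = 0.00829/(8960×277) = 3.3402e-09 m²
R = ρL/A = (1.74×10^-8)(277)/(3.3402e-09) = 1443 Ω
P = I²R = (4.01)² × 1443 = 23200 W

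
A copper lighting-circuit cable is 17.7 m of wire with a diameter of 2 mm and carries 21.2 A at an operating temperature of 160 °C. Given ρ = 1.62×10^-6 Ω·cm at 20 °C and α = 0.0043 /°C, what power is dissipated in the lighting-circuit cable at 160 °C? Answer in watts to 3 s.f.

65.7 W

ρ = 1.62×10^-6 Ω·cm = 1.62×10^-8 Ω·m
A = π(d/2)² = π(1.0000e-03 m)² = 3.142e-06 m²
R₍20₎ = ρL/A = (1.62×10^-8)(17.7)/(3.142e-06) = 0.09127 Ω
R₍160₎ = R₍20₎(1 + αΔT) = 0.09127 × (1 + 0.0043×140) = 0.1462 Ω
P = I²R = (21.2)² × 0.1462 = 65.7 W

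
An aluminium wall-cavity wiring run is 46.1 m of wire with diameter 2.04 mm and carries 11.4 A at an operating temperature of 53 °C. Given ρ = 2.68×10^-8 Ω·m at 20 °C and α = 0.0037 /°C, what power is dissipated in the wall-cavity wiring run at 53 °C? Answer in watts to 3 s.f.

55.1 W

A = π(d/2)² = π(1.0200e-03 m)² = 3.269e-06 m²
R₍20₎ = ρL/A = (2.68×10^-8)(46.1)/(3.269e-06) = 0.378 Ω
R₍53₎ = R₍20₎(1 + αΔT) = 0.378 × (1 + 0.0037×33) = 0.4241 Ω
P = I²R = (11.4)² × 0.4241 = 55.1 W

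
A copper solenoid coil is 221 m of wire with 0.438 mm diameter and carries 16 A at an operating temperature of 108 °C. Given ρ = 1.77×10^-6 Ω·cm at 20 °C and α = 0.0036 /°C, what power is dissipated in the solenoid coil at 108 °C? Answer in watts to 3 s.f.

ρ = 1.77×10^-6 Ω·cm = 1.77×10^-8 Ω·m
A = π(d/2)² = π(2.1900e-04 m)² = 1.507e-07 m²
R₍20₎ = ρL/A = (1.77×10^-8)(221)/(1.507e-07) = 25.96 Ω
R₍108₎ = R₍20₎(1 + αΔT) = 25.96 × (1 + 0.0036×88) = 34.19 Ω
P = I²R = (16)² × 34.19 = 8750 W

8750 W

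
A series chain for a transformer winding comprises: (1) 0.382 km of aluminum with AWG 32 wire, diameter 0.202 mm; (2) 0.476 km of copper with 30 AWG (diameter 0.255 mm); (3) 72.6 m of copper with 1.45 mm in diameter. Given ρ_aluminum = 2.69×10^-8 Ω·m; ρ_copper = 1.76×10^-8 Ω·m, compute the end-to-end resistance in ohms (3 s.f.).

485 Ω

Seg 1: A = π(0.202/2 mm)² = π(1.0100e-04 m)² = 3.205e-08 m²
R_1 = (2.69×10^-8)(382)/(3.205e-08) = 320.6 Ω
Seg 2: A = π(0.255/2 mm)² = π(1.2750e-04 m)² = 5.107e-08 m²
R_2 = (1.76×10^-8)(476)/(5.107e-08) = 164 Ω
Seg 3: A = π(d/2)² = π(7.2500e-04 m)² = 1.651e-06 m²
R_3 = (1.76×10^-8)(72.6)/(1.651e-06) = 0.7738 Ω
R_total = R_1 + R_2 + R_3 = 485 Ω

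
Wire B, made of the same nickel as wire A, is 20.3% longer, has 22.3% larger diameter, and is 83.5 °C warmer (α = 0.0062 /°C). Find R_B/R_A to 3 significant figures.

1.22

R ∝ ρL/d² with ρ ∝ (1+αΔT), so R_B/R_A = (1 + 20.3/100) × (1 + 22.3/100)⁻² × (1 + 0.0062×83.5)
= 1.203 × 0.6686 × 1.518 = 1.22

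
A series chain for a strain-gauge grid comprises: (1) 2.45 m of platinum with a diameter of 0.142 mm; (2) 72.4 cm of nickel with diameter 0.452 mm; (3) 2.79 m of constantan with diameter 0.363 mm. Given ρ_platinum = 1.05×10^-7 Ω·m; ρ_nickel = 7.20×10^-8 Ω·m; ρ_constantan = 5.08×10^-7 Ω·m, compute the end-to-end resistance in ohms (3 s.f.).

30.3 Ω

Seg 1: A = π(d/2)² = π(7.1000e-05 m)² = 1.584e-08 m²
R_1 = (1.05×10^-7)(2.45)/(1.584e-08) = 16.24 Ω
Seg 2: A = π(d/2)² = π(2.2600e-04 m)² = 1.605e-07 m²
R_2 = (7.20×10^-8)(0.724)/(1.605e-07) = 0.3249 Ω
Seg 3: A = π(d/2)² = π(1.8150e-04 m)² = 1.035e-07 m²
R_3 = (5.08×10^-7)(2.79)/(1.035e-07) = 13.7 Ω
R_total = R_1 + R_2 + R_3 = 30.3 Ω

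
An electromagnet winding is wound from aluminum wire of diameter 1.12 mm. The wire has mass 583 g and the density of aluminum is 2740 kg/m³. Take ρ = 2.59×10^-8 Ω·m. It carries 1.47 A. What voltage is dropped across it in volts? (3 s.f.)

A = π(d/2)² = π(5.6000e-04 m)² = 9.8520e-07 m²
L = m/(density·A) = 0.583/(2740×9.8520e-07) = 216 m
R = ρL/A = (2.59×10^-8)(216)/(9.8520e-07) = 5.678 Ω
V = IR = 1.47 × 5.678 = 8.35 V

8.35 V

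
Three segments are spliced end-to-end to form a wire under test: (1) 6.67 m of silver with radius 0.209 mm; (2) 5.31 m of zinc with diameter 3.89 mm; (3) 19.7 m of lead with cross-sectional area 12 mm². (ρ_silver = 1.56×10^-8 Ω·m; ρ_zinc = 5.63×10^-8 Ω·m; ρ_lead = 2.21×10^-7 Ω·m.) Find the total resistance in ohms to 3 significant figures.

1.15 Ω

Seg 1: A = πr² = π(2.0900e-04 m)² = 1.372e-07 m²
R_1 = (1.56×10^-8)(6.67)/(1.372e-07) = 0.7582 Ω
Seg 2: A = π(d/2)² = π(1.9450e-03 m)² = 1.188e-05 m²
R_2 = (5.63×10^-8)(5.31)/(1.188e-05) = 0.02515 Ω
Seg 3: A = 12 mm² = 1.200e-05 m²
R_3 = (2.21×10^-7)(19.7)/(1.200e-05) = 0.3628 Ω
R_total = R_1 + R_2 + R_3 = 1.15 Ω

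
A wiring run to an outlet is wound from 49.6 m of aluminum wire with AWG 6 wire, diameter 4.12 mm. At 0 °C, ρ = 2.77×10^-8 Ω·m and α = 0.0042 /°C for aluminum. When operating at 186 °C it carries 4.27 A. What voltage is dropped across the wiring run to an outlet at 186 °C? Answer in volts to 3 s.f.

0.784 V

A = π(4.12/2 mm)² = π(2.0600e-03 m)² = 1.333e-05 m²
R₍0₎ = ρL/A = (2.77×10^-8)(49.6)/(1.333e-05) = 0.1031 Ω
R₍186₎ = R₍0₎(1 + αΔT) = 0.1031 × (1 + 0.0042×186) = 0.1836 Ω
V = IR = 4.27 × 0.1836 = 0.784 V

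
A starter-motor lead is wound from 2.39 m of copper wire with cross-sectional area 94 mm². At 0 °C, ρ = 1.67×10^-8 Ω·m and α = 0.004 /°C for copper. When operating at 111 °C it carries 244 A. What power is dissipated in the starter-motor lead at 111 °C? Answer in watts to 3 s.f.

36.5 W

A = 94 mm² = 9.400e-05 m²
R₍0₎ = ρL/A = (1.67×10^-8)(2.39)/(9.400e-05) = 4.246×10^-4 Ω
R₍111₎ = R₍0₎(1 + αΔT) = 4.246×10^-4 × (1 + 0.004×111) = 6.131×10^-4 Ω
P = I²R = (244)² × 6.131×10^-4 = 36.5 W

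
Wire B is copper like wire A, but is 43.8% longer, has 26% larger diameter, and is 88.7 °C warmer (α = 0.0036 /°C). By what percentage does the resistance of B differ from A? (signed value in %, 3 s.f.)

19.5%

R ∝ ρL/d² with ρ ∝ (1+αΔT), so R_B/R_A = (1 + 43.8/100) × (1 + 26/100)⁻² × (1 + 0.0036×88.7)
= 1.438 × 0.6299 × 1.319 = 1.195
(R_B − R_A)/R_A = 1.195 − 1 = 19.5%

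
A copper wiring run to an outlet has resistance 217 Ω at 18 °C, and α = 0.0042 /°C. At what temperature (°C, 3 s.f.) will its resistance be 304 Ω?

R = R₀(1 + α(T − T₀)) ⇒ T = T₀ + (R/R₀ − 1)/α
T = 18 + (304/217 − 1)/0.0042 = 18 + (0.4009)/0.0042 = 113 °C

113 °C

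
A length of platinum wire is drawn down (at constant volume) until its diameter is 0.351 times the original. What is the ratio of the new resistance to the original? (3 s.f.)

65.9

Volume constant ⇒ L' = L/r² with r = 0.351. R' = ρL'/A' = ρ(L/r²)/(πr²d₀²/4) = R/r⁴.
Factor = 65.9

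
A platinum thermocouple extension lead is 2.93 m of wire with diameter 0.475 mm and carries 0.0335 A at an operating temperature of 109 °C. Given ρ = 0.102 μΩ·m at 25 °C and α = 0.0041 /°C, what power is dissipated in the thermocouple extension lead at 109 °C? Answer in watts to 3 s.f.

0.00254 W

ρ = 0.102 μΩ·m = 1.02×10^-7 Ω·m
A = π(d/2)² = π(2.3750e-04 m)² = 1.772e-07 m²
R₍25₎ = ρL/A = (1.02×10^-7)(2.93)/(1.772e-07) = 1.687 Ω
R₍109₎ = R₍25₎(1 + αΔT) = 1.687 × (1 + 0.0041×84) = 2.267 Ω
P = I²R = (0.0335)² × 2.267 = 0.00254 W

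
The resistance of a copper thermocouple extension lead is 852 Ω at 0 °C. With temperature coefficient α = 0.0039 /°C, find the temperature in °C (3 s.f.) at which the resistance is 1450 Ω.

R = R₀(1 + α(T − T₀)) ⇒ T = T₀ + (R/R₀ − 1)/α
T = 0 + (1450/852 − 1)/0.0039 = 0 + (0.7019)/0.0039 = 180 °C

180 °C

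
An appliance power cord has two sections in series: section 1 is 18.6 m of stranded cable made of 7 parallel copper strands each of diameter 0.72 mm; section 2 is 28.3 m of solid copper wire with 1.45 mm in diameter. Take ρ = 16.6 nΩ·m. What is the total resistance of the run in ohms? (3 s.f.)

0.393 Ω

ρ = 16.6 nΩ·m = 1.66×10^-8 Ω·m
Section 1: A_strand = π(3.6000e-04)² = 4.072e-07 m²; R₁ = ρL/(N·A_s) = (1.66×10^-8)(18.6)/(7×4.072e-07) = 0.1083 Ω
Section 2: A = π(d/2)² = π(7.2500e-04 m)² = 1.651e-06 m²
R₂ = (1.66×10^-8)(28.3)/(1.651e-06) = 0.2845 Ω
R = R₁ + R₂ = 0.393 Ω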